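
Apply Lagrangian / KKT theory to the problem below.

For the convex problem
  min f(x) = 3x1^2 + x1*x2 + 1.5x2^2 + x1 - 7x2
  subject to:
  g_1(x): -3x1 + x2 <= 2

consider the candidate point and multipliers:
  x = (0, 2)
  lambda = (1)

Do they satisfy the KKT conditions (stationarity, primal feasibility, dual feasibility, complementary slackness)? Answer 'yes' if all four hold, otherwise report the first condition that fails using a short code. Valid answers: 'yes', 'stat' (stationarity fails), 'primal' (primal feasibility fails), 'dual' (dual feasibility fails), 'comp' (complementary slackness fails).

Gradient of f: grad f(x) = Q x + c = (3, -1)
Constraint values g_i(x) = a_i^T x - b_i:
  g_1((0, 2)) = 0
Stationarity residual: grad f(x) + sum_i lambda_i a_i = (0, 0)
  -> stationarity OK
Primal feasibility (all g_i <= 0): OK
Dual feasibility (all lambda_i >= 0): OK
Complementary slackness (lambda_i * g_i(x) = 0 for all i): OK

Verdict: yes, KKT holds.

yes


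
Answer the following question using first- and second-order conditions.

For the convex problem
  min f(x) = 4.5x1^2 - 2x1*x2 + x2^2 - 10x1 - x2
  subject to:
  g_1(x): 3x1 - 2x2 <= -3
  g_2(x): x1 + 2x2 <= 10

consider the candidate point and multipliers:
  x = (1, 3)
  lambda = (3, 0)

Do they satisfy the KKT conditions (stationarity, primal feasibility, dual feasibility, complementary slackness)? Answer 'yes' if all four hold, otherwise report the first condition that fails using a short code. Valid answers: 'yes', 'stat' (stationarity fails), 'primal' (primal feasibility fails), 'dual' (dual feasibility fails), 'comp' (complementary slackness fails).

Gradient of f: grad f(x) = Q x + c = (-7, 3)
Constraint values g_i(x) = a_i^T x - b_i:
  g_1((1, 3)) = 0
  g_2((1, 3)) = -3
Stationarity residual: grad f(x) + sum_i lambda_i a_i = (2, -3)
  -> stationarity FAILS
Primal feasibility (all g_i <= 0): OK
Dual feasibility (all lambda_i >= 0): OK
Complementary slackness (lambda_i * g_i(x) = 0 for all i): OK

Verdict: the first failing condition is stationarity -> stat.

stat


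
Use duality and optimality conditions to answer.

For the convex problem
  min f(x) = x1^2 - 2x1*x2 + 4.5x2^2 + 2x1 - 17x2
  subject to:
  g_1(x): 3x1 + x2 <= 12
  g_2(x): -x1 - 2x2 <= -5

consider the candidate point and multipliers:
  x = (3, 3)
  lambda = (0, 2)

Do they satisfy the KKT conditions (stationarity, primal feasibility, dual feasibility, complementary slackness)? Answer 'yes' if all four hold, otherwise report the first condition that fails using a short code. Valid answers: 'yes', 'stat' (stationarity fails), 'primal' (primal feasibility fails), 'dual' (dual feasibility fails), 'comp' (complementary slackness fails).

Gradient of f: grad f(x) = Q x + c = (2, 4)
Constraint values g_i(x) = a_i^T x - b_i:
  g_1((3, 3)) = 0
  g_2((3, 3)) = -4
Stationarity residual: grad f(x) + sum_i lambda_i a_i = (0, 0)
  -> stationarity OK
Primal feasibility (all g_i <= 0): OK
Dual feasibility (all lambda_i >= 0): OK
Complementary slackness (lambda_i * g_i(x) = 0 for all i): FAILS

Verdict: the first failing condition is complementary_slackness -> comp.

comp


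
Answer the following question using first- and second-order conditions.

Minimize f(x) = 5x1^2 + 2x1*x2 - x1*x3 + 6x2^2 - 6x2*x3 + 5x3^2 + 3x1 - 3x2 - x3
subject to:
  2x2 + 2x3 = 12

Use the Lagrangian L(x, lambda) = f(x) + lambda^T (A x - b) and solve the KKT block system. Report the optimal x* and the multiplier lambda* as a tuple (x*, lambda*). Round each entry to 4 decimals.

Form the Lagrangian:
  L(x, lambda) = (1/2) x^T Q x + c^T x + lambda^T (A x - b)
Stationarity (grad_x L = 0): Q x + c + A^T lambda = 0.
Primal feasibility: A x = b.

This gives the KKT block system:
  [ Q   A^T ] [ x     ]   [-c ]
  [ A    0  ] [ lambda ] = [ b ]

Solving the linear system:
  x*      = (-0.5801, 2.9335, 3.0665)
  lambda* = (-6.3218)
  f(x*)   = 31.1269

x* = (-0.5801, 2.9335, 3.0665), lambda* = (-6.3218)


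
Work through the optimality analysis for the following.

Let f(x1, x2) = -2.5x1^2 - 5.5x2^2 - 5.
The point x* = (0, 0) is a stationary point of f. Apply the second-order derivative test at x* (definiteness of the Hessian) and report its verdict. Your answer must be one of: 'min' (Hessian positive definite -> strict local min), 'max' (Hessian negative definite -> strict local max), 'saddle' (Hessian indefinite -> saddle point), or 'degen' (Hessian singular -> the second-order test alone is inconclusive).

Compute the Hessian H = grad^2 f:
  H = [[-5, 0], [0, -11]]
Verify stationarity: grad f(x*) = H x* + g = (0, 0).
Eigenvalues of H: -11, -5.
Both eigenvalues < 0, so H is negative definite -> x* is a strict local max.

max


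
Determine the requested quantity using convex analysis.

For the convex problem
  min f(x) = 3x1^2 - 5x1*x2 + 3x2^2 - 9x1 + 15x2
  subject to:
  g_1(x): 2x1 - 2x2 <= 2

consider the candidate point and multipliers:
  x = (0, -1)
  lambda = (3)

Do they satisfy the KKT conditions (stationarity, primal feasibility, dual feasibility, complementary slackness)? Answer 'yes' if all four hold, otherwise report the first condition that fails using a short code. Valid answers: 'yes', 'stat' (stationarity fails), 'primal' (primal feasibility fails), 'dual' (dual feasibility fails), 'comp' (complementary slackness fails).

Gradient of f: grad f(x) = Q x + c = (-4, 9)
Constraint values g_i(x) = a_i^T x - b_i:
  g_1((0, -1)) = 0
Stationarity residual: grad f(x) + sum_i lambda_i a_i = (2, 3)
  -> stationarity FAILS
Primal feasibility (all g_i <= 0): OK
Dual feasibility (all lambda_i >= 0): OK
Complementary slackness (lambda_i * g_i(x) = 0 for all i): OK

Verdict: the first failing condition is stationarity -> stat.

stat


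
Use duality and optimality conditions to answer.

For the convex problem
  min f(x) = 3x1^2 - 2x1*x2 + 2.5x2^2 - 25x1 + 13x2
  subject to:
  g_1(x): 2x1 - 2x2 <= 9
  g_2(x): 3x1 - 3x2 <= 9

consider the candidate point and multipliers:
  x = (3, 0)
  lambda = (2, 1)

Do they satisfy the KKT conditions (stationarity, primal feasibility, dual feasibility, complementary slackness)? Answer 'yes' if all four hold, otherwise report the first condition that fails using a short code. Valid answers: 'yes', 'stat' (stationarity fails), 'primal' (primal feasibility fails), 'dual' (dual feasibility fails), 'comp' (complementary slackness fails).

Gradient of f: grad f(x) = Q x + c = (-7, 7)
Constraint values g_i(x) = a_i^T x - b_i:
  g_1((3, 0)) = -3
  g_2((3, 0)) = 0
Stationarity residual: grad f(x) + sum_i lambda_i a_i = (0, 0)
  -> stationarity OK
Primal feasibility (all g_i <= 0): OK
Dual feasibility (all lambda_i >= 0): OK
Complementary slackness (lambda_i * g_i(x) = 0 for all i): FAILS

Verdict: the first failing condition is complementary_slackness -> comp.

comp


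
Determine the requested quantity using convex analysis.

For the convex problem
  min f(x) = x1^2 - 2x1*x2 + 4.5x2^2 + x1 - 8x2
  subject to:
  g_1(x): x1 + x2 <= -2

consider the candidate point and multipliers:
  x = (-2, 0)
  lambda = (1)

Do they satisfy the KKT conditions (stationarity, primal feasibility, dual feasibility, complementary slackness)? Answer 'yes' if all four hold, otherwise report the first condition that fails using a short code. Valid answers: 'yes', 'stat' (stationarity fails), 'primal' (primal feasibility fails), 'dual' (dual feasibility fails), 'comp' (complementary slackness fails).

Gradient of f: grad f(x) = Q x + c = (-3, -4)
Constraint values g_i(x) = a_i^T x - b_i:
  g_1((-2, 0)) = 0
Stationarity residual: grad f(x) + sum_i lambda_i a_i = (-2, -3)
  -> stationarity FAILS
Primal feasibility (all g_i <= 0): OK
Dual feasibility (all lambda_i >= 0): OK
Complementary slackness (lambda_i * g_i(x) = 0 for all i): OK

Verdict: the first failing condition is stationarity -> stat.

stat


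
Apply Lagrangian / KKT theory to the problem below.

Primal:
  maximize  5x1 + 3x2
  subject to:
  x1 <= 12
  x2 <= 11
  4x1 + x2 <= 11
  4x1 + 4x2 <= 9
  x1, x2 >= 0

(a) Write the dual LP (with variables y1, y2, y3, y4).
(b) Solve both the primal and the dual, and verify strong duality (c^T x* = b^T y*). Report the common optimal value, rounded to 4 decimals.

The standard primal-dual pair for 'max c^T x s.t. A x <= b, x >= 0' is:
  Dual:  min b^T y  s.t.  A^T y >= c,  y >= 0.

So the dual LP is:
  minimize  12y1 + 11y2 + 11y3 + 9y4
  subject to:
    y1 + 4y3 + 4y4 >= 5
    y2 + y3 + 4y4 >= 3
    y1, y2, y3, y4 >= 0

Solving the primal: x* = (2.25, 0).
  primal value c^T x* = 11.25.
Solving the dual: y* = (0, 0, 0, 1.25).
  dual value b^T y* = 11.25.
Strong duality: c^T x* = b^T y*. Confirmed.

11.25


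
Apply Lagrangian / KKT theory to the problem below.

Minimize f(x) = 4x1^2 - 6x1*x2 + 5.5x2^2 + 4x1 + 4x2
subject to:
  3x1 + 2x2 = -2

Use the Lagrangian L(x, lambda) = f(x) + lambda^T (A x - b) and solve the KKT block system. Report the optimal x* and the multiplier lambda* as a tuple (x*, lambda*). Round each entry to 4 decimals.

Form the Lagrangian:
  L(x, lambda) = (1/2) x^T Q x + c^T x + lambda^T (A x - b)
Stationarity (grad_x L = 0): Q x + c + A^T lambda = 0.
Primal feasibility: A x = b.

This gives the KKT block system:
  [ Q   A^T ] [ x     ]   [-c ]
  [ A    0  ] [ lambda ] = [ b ]

Solving the linear system:
  x*      = (-0.4039, -0.3941)
  lambda* = (-1.0443)
  f(x*)   = -2.6404

x* = (-0.4039, -0.3941), lambda* = (-1.0443)


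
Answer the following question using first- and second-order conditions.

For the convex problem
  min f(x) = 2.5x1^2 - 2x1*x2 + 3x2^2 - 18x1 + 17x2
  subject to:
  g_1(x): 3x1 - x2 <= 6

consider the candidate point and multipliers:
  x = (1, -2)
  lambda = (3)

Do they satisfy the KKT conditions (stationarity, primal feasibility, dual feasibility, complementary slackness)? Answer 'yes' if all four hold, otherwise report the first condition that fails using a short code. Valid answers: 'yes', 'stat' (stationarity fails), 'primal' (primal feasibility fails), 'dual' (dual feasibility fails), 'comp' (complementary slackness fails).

Gradient of f: grad f(x) = Q x + c = (-9, 3)
Constraint values g_i(x) = a_i^T x - b_i:
  g_1((1, -2)) = -1
Stationarity residual: grad f(x) + sum_i lambda_i a_i = (0, 0)
  -> stationarity OK
Primal feasibility (all g_i <= 0): OK
Dual feasibility (all lambda_i >= 0): OK
Complementary slackness (lambda_i * g_i(x) = 0 for all i): FAILS

Verdict: the first failing condition is complementary_slackness -> comp.

comp


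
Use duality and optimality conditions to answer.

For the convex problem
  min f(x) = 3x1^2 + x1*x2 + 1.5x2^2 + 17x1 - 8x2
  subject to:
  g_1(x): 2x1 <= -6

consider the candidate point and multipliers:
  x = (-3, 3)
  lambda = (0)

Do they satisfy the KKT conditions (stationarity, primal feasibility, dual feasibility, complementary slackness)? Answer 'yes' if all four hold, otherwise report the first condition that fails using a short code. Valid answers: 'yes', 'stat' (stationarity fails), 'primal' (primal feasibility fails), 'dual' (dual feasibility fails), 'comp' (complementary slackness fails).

Gradient of f: grad f(x) = Q x + c = (2, -2)
Constraint values g_i(x) = a_i^T x - b_i:
  g_1((-3, 3)) = 0
Stationarity residual: grad f(x) + sum_i lambda_i a_i = (2, -2)
  -> stationarity FAILS
Primal feasibility (all g_i <= 0): OK
Dual feasibility (all lambda_i >= 0): OK
Complementary slackness (lambda_i * g_i(x) = 0 for all i): OK

Verdict: the first failing condition is stationarity -> stat.

stat


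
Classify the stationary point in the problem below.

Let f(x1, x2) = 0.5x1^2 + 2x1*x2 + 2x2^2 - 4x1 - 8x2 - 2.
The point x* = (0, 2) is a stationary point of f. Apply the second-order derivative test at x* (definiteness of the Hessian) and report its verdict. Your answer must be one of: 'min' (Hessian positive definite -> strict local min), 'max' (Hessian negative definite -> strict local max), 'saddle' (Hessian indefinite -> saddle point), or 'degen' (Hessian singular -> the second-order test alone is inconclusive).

Compute the Hessian H = grad^2 f:
  H = [[1, 2], [2, 4]]
Verify stationarity: grad f(x*) = H x* + g = (0, 0).
Eigenvalues of H: 0, 5.
H has a zero eigenvalue (singular; positive semidefinite but not definite), so H is neither positive definite, negative definite, nor indefinite. The second-order test alone is inconclusive -> degen.
(Indeed, f is constant along the null direction of H through x*, so x* is not a strict local extremum.)

degen


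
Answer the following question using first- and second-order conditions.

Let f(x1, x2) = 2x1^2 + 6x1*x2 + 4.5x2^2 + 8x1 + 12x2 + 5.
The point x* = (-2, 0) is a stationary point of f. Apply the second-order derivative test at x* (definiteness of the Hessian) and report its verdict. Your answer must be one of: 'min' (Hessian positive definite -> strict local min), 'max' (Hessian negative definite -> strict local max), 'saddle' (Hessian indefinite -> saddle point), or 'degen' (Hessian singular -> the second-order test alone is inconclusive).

Compute the Hessian H = grad^2 f:
  H = [[4, 6], [6, 9]]
Verify stationarity: grad f(x*) = H x* + g = (0, 0).
Eigenvalues of H: 0, 13.
H has a zero eigenvalue (singular; positive semidefinite but not definite), so H is neither positive definite, negative definite, nor indefinite. The second-order test alone is inconclusive -> degen.
(Indeed, f is constant along the null direction of H through x*, so x* is not a strict local extremum.)

degen


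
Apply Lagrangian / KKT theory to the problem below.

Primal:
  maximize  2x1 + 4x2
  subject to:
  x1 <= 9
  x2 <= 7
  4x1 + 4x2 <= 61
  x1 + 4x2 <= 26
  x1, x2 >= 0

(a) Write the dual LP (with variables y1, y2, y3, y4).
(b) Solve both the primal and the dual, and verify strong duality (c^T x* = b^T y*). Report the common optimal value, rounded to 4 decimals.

The standard primal-dual pair for 'max c^T x s.t. A x <= b, x >= 0' is:
  Dual:  min b^T y  s.t.  A^T y >= c,  y >= 0.

So the dual LP is:
  minimize  9y1 + 7y2 + 61y3 + 26y4
  subject to:
    y1 + 4y3 + y4 >= 2
    y2 + 4y3 + 4y4 >= 4
    y1, y2, y3, y4 >= 0

Solving the primal: x* = (9, 4.25).
  primal value c^T x* = 35.
Solving the dual: y* = (1, 0, 0, 1).
  dual value b^T y* = 35.
Strong duality: c^T x* = b^T y*. Confirmed.

35


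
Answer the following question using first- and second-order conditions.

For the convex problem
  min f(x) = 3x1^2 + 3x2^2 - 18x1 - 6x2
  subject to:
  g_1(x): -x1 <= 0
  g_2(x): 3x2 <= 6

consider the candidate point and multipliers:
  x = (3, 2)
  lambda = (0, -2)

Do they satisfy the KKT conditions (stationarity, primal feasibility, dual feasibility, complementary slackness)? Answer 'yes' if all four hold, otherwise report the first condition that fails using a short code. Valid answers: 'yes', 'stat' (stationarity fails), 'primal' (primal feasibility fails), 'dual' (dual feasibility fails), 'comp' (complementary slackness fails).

Gradient of f: grad f(x) = Q x + c = (0, 6)
Constraint values g_i(x) = a_i^T x - b_i:
  g_1((3, 2)) = -3
  g_2((3, 2)) = 0
Stationarity residual: grad f(x) + sum_i lambda_i a_i = (0, 0)
  -> stationarity OK
Primal feasibility (all g_i <= 0): OK
Dual feasibility (all lambda_i >= 0): FAILS
Complementary slackness (lambda_i * g_i(x) = 0 for all i): OK

Verdict: the first failing condition is dual_feasibility -> dual.

dual


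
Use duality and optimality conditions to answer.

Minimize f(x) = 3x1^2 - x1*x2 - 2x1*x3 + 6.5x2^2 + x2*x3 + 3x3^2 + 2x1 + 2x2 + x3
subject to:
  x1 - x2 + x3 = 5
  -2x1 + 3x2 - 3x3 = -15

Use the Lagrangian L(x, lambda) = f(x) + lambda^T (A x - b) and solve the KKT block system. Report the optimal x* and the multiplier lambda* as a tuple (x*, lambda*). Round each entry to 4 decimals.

Form the Lagrangian:
  L(x, lambda) = (1/2) x^T Q x + c^T x + lambda^T (A x - b)
Stationarity (grad_x L = 0): Q x + c + A^T lambda = 0.
Primal feasibility: A x = b.

This gives the KKT block system:
  [ Q   A^T ] [ x     ]   [-c ]
  [ A    0  ] [ lambda ] = [ b ]

Solving the linear system:
  x*      = (0, -1.8095, 3.1905)
  lambda* = (44.381, 20.9048)
  f(x*)   = 45.619

x* = (0, -1.8095, 3.1905), lambda* = (44.381, 20.9048)


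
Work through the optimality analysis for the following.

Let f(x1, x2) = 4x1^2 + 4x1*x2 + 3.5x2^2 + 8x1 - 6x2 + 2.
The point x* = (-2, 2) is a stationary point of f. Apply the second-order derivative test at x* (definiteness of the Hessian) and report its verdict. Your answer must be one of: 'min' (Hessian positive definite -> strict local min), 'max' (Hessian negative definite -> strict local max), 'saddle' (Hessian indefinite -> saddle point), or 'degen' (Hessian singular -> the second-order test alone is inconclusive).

Compute the Hessian H = grad^2 f:
  H = [[8, 4], [4, 7]]
Verify stationarity: grad f(x*) = H x* + g = (0, 0).
Eigenvalues of H: 3.4689, 11.5311.
Both eigenvalues > 0, so H is positive definite -> x* is a strict local min.

min


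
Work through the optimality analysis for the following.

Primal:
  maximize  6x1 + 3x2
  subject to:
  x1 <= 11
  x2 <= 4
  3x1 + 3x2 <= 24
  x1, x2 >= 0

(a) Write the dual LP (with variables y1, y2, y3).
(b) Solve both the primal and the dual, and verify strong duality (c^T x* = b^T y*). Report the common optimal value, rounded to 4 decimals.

The standard primal-dual pair for 'max c^T x s.t. A x <= b, x >= 0' is:
  Dual:  min b^T y  s.t.  A^T y >= c,  y >= 0.

So the dual LP is:
  minimize  11y1 + 4y2 + 24y3
  subject to:
    y1 + 3y3 >= 6
    y2 + 3y3 >= 3
    y1, y2, y3 >= 0

Solving the primal: x* = (8, 0).
  primal value c^T x* = 48.
Solving the dual: y* = (0, 0, 2).
  dual value b^T y* = 48.
Strong duality: c^T x* = b^T y*. Confirmed.

48


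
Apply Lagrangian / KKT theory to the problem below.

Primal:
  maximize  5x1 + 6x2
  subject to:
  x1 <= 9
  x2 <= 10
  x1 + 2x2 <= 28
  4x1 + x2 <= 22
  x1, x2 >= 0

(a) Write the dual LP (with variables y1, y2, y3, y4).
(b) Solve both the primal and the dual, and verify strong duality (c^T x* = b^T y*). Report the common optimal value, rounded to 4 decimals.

The standard primal-dual pair for 'max c^T x s.t. A x <= b, x >= 0' is:
  Dual:  min b^T y  s.t.  A^T y >= c,  y >= 0.

So the dual LP is:
  minimize  9y1 + 10y2 + 28y3 + 22y4
  subject to:
    y1 + y3 + 4y4 >= 5
    y2 + 2y3 + y4 >= 6
    y1, y2, y3, y4 >= 0

Solving the primal: x* = (3, 10).
  primal value c^T x* = 75.
Solving the dual: y* = (0, 4.75, 0, 1.25).
  dual value b^T y* = 75.
Strong duality: c^T x* = b^T y*. Confirmed.

75


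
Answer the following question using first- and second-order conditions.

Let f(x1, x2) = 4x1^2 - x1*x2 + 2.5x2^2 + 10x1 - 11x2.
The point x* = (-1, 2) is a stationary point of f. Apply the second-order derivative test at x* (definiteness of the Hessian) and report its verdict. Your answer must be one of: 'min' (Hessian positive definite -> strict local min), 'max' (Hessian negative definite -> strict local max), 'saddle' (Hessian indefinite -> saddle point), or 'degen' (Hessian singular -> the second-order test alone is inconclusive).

Compute the Hessian H = grad^2 f:
  H = [[8, -1], [-1, 5]]
Verify stationarity: grad f(x*) = H x* + g = (0, 0).
Eigenvalues of H: 4.6972, 8.3028.
Both eigenvalues > 0, so H is positive definite -> x* is a strict local min.

min


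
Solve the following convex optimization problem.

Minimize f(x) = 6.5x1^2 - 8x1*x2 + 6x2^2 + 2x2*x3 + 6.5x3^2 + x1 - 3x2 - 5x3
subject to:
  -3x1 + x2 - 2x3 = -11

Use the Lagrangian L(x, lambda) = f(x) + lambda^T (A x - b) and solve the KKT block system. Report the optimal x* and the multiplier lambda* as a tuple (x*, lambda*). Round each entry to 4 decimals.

Form the Lagrangian:
  L(x, lambda) = (1/2) x^T Q x + c^T x + lambda^T (A x - b)
Stationarity (grad_x L = 0): Q x + c + A^T lambda = 0.
Primal feasibility: A x = b.

This gives the KKT block system:
  [ Q   A^T ] [ x     ]   [-c ]
  [ A    0  ] [ lambda ] = [ b ]

Solving the linear system:
  x*      = (2.8416, 1.0268, 1.751)
  lambda* = (9.9086)
  f(x*)   = 50.0004

x* = (2.8416, 1.0268, 1.751), lambda* = (9.9086)


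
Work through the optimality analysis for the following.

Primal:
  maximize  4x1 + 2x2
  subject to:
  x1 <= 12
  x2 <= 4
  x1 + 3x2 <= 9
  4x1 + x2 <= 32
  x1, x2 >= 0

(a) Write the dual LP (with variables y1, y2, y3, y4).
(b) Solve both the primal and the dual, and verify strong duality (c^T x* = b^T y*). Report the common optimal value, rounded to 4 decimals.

The standard primal-dual pair for 'max c^T x s.t. A x <= b, x >= 0' is:
  Dual:  min b^T y  s.t.  A^T y >= c,  y >= 0.

So the dual LP is:
  minimize  12y1 + 4y2 + 9y3 + 32y4
  subject to:
    y1 + y3 + 4y4 >= 4
    y2 + 3y3 + y4 >= 2
    y1, y2, y3, y4 >= 0

Solving the primal: x* = (7.9091, 0.3636).
  primal value c^T x* = 32.3636.
Solving the dual: y* = (0, 0, 0.3636, 0.9091).
  dual value b^T y* = 32.3636.
Strong duality: c^T x* = b^T y*. Confirmed.

32.3636


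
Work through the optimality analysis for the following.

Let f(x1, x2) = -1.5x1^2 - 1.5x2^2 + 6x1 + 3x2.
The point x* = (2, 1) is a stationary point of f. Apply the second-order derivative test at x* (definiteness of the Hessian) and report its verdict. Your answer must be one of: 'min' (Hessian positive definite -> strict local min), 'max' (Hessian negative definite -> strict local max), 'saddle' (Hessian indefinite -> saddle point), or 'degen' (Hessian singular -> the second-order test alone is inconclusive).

Compute the Hessian H = grad^2 f:
  H = [[-3, 0], [0, -3]]
Verify stationarity: grad f(x*) = H x* + g = (0, 0).
Eigenvalues of H: -3, -3.
Both eigenvalues < 0, so H is negative definite -> x* is a strict local max.

max


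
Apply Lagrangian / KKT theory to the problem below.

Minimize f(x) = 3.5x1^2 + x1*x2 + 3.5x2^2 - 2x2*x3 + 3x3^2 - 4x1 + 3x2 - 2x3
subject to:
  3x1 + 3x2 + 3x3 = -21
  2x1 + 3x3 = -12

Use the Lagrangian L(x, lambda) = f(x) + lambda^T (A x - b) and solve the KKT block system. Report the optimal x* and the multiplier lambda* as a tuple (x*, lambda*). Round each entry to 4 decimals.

Form the Lagrangian:
  L(x, lambda) = (1/2) x^T Q x + c^T x + lambda^T (A x - b)
Stationarity (grad_x L = 0): Q x + c + A^T lambda = 0.
Primal feasibility: A x = b.

This gives the KKT block system:
  [ Q   A^T ] [ x     ]   [-c ]
  [ A    0  ] [ lambda ] = [ b ]

Solving the linear system:
  x*      = (-1.0875, -2.6375, -3.275)
  lambda* = (3.3333, 2.125)
  f(x*)   = 49.2438

x* = (-1.0875, -2.6375, -3.275), lambda* = (3.3333, 2.125)


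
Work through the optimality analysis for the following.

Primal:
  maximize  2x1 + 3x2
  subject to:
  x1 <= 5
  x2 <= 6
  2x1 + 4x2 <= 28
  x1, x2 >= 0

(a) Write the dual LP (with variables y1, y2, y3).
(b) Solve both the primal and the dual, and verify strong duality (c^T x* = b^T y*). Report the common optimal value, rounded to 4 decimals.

The standard primal-dual pair for 'max c^T x s.t. A x <= b, x >= 0' is:
  Dual:  min b^T y  s.t.  A^T y >= c,  y >= 0.

So the dual LP is:
  minimize  5y1 + 6y2 + 28y3
  subject to:
    y1 + 2y3 >= 2
    y2 + 4y3 >= 3
    y1, y2, y3 >= 0

Solving the primal: x* = (5, 4.5).
  primal value c^T x* = 23.5.
Solving the dual: y* = (0.5, 0, 0.75).
  dual value b^T y* = 23.5.
Strong duality: c^T x* = b^T y*. Confirmed.

23.5


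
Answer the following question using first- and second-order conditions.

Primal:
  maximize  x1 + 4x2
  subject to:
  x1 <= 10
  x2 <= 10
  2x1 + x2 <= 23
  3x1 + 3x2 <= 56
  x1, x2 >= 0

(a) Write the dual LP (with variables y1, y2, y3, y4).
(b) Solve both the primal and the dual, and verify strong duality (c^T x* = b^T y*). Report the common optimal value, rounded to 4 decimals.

The standard primal-dual pair for 'max c^T x s.t. A x <= b, x >= 0' is:
  Dual:  min b^T y  s.t.  A^T y >= c,  y >= 0.

So the dual LP is:
  minimize  10y1 + 10y2 + 23y3 + 56y4
  subject to:
    y1 + 2y3 + 3y4 >= 1
    y2 + y3 + 3y4 >= 4
    y1, y2, y3, y4 >= 0

Solving the primal: x* = (6.5, 10).
  primal value c^T x* = 46.5.
Solving the dual: y* = (0, 3.5, 0.5, 0).
  dual value b^T y* = 46.5.
Strong duality: c^T x* = b^T y*. Confirmed.

46.5


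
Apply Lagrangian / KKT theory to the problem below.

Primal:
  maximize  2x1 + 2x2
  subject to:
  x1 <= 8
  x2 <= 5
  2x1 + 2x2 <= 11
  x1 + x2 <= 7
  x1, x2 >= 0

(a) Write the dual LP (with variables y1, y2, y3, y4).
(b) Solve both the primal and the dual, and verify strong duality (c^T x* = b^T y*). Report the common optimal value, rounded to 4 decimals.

The standard primal-dual pair for 'max c^T x s.t. A x <= b, x >= 0' is:
  Dual:  min b^T y  s.t.  A^T y >= c,  y >= 0.

So the dual LP is:
  minimize  8y1 + 5y2 + 11y3 + 7y4
  subject to:
    y1 + 2y3 + y4 >= 2
    y2 + 2y3 + y4 >= 2
    y1, y2, y3, y4 >= 0

Solving the primal: x* = (5.5, 0).
  primal value c^T x* = 11.
Solving the dual: y* = (0, 0, 1, 0).
  dual value b^T y* = 11.
Strong duality: c^T x* = b^T y*. Confirmed.

11


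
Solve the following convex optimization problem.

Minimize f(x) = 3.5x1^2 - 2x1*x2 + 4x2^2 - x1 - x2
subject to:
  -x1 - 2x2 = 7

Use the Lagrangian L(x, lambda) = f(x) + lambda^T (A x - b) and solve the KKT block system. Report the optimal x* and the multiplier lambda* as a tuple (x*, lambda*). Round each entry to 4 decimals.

Form the Lagrangian:
  L(x, lambda) = (1/2) x^T Q x + c^T x + lambda^T (A x - b)
Stationarity (grad_x L = 0): Q x + c + A^T lambda = 0.
Primal feasibility: A x = b.

This gives the KKT block system:
  [ Q   A^T ] [ x     ]   [-c ]
  [ A    0  ] [ lambda ] = [ b ]

Solving the linear system:
  x*      = (-1.8636, -2.5682)
  lambda* = (-8.9091)
  f(x*)   = 33.3977

x* = (-1.8636, -2.5682), lambda* = (-8.9091)


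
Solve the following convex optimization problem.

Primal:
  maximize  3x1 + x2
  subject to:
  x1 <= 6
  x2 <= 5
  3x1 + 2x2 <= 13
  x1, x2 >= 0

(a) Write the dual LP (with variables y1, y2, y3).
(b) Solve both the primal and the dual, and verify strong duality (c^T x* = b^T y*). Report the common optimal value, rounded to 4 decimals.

The standard primal-dual pair for 'max c^T x s.t. A x <= b, x >= 0' is:
  Dual:  min b^T y  s.t.  A^T y >= c,  y >= 0.

So the dual LP is:
  minimize  6y1 + 5y2 + 13y3
  subject to:
    y1 + 3y3 >= 3
    y2 + 2y3 >= 1
    y1, y2, y3 >= 0

Solving the primal: x* = (4.3333, 0).
  primal value c^T x* = 13.
Solving the dual: y* = (0, 0, 1).
  dual value b^T y* = 13.
Strong duality: c^T x* = b^T y*. Confirmed.

13


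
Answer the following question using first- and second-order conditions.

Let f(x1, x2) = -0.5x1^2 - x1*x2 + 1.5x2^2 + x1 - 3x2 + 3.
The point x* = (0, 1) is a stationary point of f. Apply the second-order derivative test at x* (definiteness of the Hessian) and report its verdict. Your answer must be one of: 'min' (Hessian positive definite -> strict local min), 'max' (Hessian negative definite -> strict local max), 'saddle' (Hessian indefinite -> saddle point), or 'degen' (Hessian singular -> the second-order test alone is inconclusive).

Compute the Hessian H = grad^2 f:
  H = [[-1, -1], [-1, 3]]
Verify stationarity: grad f(x*) = H x* + g = (0, 0).
Eigenvalues of H: -1.2361, 3.2361.
Eigenvalues have mixed signs, so H is indefinite -> x* is a saddle point.

saddle


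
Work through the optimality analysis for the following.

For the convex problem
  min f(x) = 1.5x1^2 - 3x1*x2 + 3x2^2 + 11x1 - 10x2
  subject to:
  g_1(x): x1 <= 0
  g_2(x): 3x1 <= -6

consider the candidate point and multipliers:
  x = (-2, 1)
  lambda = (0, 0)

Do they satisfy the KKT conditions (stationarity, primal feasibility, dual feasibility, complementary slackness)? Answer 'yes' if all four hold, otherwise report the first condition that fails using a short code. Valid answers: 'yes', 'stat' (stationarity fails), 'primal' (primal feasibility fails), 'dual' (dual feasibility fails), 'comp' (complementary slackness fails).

Gradient of f: grad f(x) = Q x + c = (2, 2)
Constraint values g_i(x) = a_i^T x - b_i:
  g_1((-2, 1)) = -2
  g_2((-2, 1)) = 0
Stationarity residual: grad f(x) + sum_i lambda_i a_i = (2, 2)
  -> stationarity FAILS
Primal feasibility (all g_i <= 0): OK
Dual feasibility (all lambda_i >= 0): OK
Complementary slackness (lambda_i * g_i(x) = 0 for all i): OK

Verdict: the first failing condition is stationarity -> stat.

stat


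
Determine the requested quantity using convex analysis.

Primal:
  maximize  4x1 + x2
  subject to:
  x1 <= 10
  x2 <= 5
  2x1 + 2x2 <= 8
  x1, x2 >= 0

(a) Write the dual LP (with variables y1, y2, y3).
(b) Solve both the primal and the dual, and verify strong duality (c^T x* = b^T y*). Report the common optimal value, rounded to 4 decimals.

The standard primal-dual pair for 'max c^T x s.t. A x <= b, x >= 0' is:
  Dual:  min b^T y  s.t.  A^T y >= c,  y >= 0.

So the dual LP is:
  minimize  10y1 + 5y2 + 8y3
  subject to:
    y1 + 2y3 >= 4
    y2 + 2y3 >= 1
    y1, y2, y3 >= 0

Solving the primal: x* = (4, 0).
  primal value c^T x* = 16.
Solving the dual: y* = (0, 0, 2).
  dual value b^T y* = 16.
Strong duality: c^T x* = b^T y*. Confirmed.

16


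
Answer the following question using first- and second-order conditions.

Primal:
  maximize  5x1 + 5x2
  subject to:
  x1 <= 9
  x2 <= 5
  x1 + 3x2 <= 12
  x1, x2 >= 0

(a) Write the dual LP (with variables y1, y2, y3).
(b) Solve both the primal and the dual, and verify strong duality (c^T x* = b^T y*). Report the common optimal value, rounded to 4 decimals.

The standard primal-dual pair for 'max c^T x s.t. A x <= b, x >= 0' is:
  Dual:  min b^T y  s.t.  A^T y >= c,  y >= 0.

So the dual LP is:
  minimize  9y1 + 5y2 + 12y3
  subject to:
    y1 + y3 >= 5
    y2 + 3y3 >= 5
    y1, y2, y3 >= 0

Solving the primal: x* = (9, 1).
  primal value c^T x* = 50.
Solving the dual: y* = (3.3333, 0, 1.6667).
  dual value b^T y* = 50.
Strong duality: c^T x* = b^T y*. Confirmed.

50


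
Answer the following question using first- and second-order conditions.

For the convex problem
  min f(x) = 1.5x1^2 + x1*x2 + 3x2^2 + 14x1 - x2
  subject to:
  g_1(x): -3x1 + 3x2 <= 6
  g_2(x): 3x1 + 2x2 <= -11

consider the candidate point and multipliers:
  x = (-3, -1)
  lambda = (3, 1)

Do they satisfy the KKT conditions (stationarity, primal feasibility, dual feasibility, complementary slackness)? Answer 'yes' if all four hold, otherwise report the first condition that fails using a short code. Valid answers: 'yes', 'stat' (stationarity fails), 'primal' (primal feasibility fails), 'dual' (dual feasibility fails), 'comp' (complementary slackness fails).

Gradient of f: grad f(x) = Q x + c = (4, -10)
Constraint values g_i(x) = a_i^T x - b_i:
  g_1((-3, -1)) = 0
  g_2((-3, -1)) = 0
Stationarity residual: grad f(x) + sum_i lambda_i a_i = (-2, 1)
  -> stationarity FAILS
Primal feasibility (all g_i <= 0): OK
Dual feasibility (all lambda_i >= 0): OK
Complementary slackness (lambda_i * g_i(x) = 0 for all i): OK

Verdict: the first failing condition is stationarity -> stat.

stat


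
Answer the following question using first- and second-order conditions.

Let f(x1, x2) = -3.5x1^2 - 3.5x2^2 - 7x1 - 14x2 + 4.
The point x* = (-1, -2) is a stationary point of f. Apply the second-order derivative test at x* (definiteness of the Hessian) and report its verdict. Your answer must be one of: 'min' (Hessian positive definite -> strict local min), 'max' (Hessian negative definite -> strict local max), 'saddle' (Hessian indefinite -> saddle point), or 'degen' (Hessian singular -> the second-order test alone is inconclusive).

Compute the Hessian H = grad^2 f:
  H = [[-7, 0], [0, -7]]
Verify stationarity: grad f(x*) = H x* + g = (0, 0).
Eigenvalues of H: -7, -7.
Both eigenvalues < 0, so H is negative definite -> x* is a strict local max.

max


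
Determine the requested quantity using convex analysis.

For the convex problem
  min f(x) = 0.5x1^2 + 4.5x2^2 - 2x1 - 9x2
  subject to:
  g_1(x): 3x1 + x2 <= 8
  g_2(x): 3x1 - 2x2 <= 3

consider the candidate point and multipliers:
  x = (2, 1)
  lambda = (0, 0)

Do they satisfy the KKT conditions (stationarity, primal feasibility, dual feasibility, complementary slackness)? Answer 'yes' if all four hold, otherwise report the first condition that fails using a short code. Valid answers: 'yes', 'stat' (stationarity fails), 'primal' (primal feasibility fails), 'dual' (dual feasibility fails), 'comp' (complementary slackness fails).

Gradient of f: grad f(x) = Q x + c = (0, 0)
Constraint values g_i(x) = a_i^T x - b_i:
  g_1((2, 1)) = -1
  g_2((2, 1)) = 1
Stationarity residual: grad f(x) + sum_i lambda_i a_i = (0, 0)
  -> stationarity OK
Primal feasibility (all g_i <= 0): FAILS
Dual feasibility (all lambda_i >= 0): OK
Complementary slackness (lambda_i * g_i(x) = 0 for all i): OK

Verdict: the first failing condition is primal_feasibility -> primal.

primal


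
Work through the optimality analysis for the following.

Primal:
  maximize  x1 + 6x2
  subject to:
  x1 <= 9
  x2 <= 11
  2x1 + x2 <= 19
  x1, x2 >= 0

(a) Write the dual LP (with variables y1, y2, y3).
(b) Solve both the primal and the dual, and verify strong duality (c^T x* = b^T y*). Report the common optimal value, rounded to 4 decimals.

The standard primal-dual pair for 'max c^T x s.t. A x <= b, x >= 0' is:
  Dual:  min b^T y  s.t.  A^T y >= c,  y >= 0.

So the dual LP is:
  minimize  9y1 + 11y2 + 19y3
  subject to:
    y1 + 2y3 >= 1
    y2 + y3 >= 6
    y1, y2, y3 >= 0

Solving the primal: x* = (4, 11).
  primal value c^T x* = 70.
Solving the dual: y* = (0, 5.5, 0.5).
  dual value b^T y* = 70.
Strong duality: c^T x* = b^T y*. Confirmed.

70


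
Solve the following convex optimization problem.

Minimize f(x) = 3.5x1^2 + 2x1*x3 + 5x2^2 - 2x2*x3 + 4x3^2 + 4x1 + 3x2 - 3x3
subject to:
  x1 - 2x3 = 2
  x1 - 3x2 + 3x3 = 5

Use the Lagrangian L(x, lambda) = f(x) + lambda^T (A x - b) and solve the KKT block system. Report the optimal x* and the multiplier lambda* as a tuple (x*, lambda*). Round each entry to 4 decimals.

Form the Lagrangian:
  L(x, lambda) = (1/2) x^T Q x + c^T x + lambda^T (A x - b)
Stationarity (grad_x L = 0): Q x + c + A^T lambda = 0.
Primal feasibility: A x = b.

This gives the KKT block system:
  [ Q   A^T ] [ x     ]   [-c ]
  [ A    0  ] [ lambda ] = [ b ]

Solving the linear system:
  x*      = (1.1604, -1.6997, -0.4198)
  lambda* = (-6.8976, -4.3857)
  f(x*)   = 18.2628

x* = (1.1604, -1.6997, -0.4198), lambda* = (-6.8976, -4.3857)


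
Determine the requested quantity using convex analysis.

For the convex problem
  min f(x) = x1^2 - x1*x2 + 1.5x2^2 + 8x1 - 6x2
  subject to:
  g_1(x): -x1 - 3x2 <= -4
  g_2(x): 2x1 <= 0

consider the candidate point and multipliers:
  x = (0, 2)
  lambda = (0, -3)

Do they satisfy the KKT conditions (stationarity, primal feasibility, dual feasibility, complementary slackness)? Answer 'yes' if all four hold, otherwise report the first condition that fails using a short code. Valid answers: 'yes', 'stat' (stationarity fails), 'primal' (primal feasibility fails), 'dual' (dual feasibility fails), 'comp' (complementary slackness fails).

Gradient of f: grad f(x) = Q x + c = (6, 0)
Constraint values g_i(x) = a_i^T x - b_i:
  g_1((0, 2)) = -2
  g_2((0, 2)) = 0
Stationarity residual: grad f(x) + sum_i lambda_i a_i = (0, 0)
  -> stationarity OK
Primal feasibility (all g_i <= 0): OK
Dual feasibility (all lambda_i >= 0): FAILS
Complementary slackness (lambda_i * g_i(x) = 0 for all i): OK

Verdict: the first failing condition is dual_feasibility -> dual.

dual


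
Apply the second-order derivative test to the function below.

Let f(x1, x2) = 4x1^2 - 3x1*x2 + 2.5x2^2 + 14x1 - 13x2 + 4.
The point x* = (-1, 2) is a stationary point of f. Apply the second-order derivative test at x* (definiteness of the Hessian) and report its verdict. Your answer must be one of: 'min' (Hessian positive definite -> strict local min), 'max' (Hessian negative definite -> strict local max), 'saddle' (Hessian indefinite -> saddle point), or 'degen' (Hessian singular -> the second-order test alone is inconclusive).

Compute the Hessian H = grad^2 f:
  H = [[8, -3], [-3, 5]]
Verify stationarity: grad f(x*) = H x* + g = (0, 0).
Eigenvalues of H: 3.1459, 9.8541.
Both eigenvalues > 0, so H is positive definite -> x* is a strict local min.

min


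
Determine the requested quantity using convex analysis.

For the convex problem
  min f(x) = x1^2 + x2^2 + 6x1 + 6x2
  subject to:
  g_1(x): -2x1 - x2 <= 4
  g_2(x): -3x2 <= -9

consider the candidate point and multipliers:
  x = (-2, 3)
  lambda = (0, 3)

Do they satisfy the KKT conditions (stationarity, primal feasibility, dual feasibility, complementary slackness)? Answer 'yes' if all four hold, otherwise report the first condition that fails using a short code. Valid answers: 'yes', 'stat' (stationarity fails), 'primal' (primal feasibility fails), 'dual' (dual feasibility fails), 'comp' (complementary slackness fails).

Gradient of f: grad f(x) = Q x + c = (2, 12)
Constraint values g_i(x) = a_i^T x - b_i:
  g_1((-2, 3)) = -3
  g_2((-2, 3)) = 0
Stationarity residual: grad f(x) + sum_i lambda_i a_i = (2, 3)
  -> stationarity FAILS
Primal feasibility (all g_i <= 0): OK
Dual feasibility (all lambda_i >= 0): OK
Complementary slackness (lambda_i * g_i(x) = 0 for all i): OK

Verdict: the first failing condition is stationarity -> stat.

stat


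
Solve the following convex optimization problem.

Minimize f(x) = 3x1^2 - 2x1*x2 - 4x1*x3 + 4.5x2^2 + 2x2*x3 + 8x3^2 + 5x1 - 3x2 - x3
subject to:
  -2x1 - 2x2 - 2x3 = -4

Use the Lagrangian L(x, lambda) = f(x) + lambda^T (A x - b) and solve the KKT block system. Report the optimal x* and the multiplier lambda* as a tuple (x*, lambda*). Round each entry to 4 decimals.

Form the Lagrangian:
  L(x, lambda) = (1/2) x^T Q x + c^T x + lambda^T (A x - b)
Stationarity (grad_x L = 0): Q x + c + A^T lambda = 0.
Primal feasibility: A x = b.

This gives the KKT block system:
  [ Q   A^T ] [ x     ]   [-c ]
  [ A    0  ] [ lambda ] = [ b ]

Solving the linear system:
  x*      = (0.6257, 0.9519, 0.4225)
  lambda* = (2.5802)
  f(x*)   = 5.0856

x* = (0.6257, 0.9519, 0.4225), lambda* = (2.5802)


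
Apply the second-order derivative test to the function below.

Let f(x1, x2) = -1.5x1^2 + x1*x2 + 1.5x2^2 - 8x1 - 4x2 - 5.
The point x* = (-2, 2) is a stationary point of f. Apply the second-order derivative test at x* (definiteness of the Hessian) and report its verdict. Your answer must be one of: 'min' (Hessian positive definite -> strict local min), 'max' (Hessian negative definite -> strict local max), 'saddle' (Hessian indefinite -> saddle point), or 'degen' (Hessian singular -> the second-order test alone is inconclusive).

Compute the Hessian H = grad^2 f:
  H = [[-3, 1], [1, 3]]
Verify stationarity: grad f(x*) = H x* + g = (0, 0).
Eigenvalues of H: -3.1623, 3.1623.
Eigenvalues have mixed signs, so H is indefinite -> x* is a saddle point.

saddle


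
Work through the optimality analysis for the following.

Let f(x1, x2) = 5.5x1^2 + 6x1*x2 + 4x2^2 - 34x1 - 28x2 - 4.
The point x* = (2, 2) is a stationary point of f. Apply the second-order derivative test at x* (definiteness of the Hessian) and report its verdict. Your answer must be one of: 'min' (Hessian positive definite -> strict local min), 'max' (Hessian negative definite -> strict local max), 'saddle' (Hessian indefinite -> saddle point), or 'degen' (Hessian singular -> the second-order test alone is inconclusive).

Compute the Hessian H = grad^2 f:
  H = [[11, 6], [6, 8]]
Verify stationarity: grad f(x*) = H x* + g = (0, 0).
Eigenvalues of H: 3.3153, 15.6847.
Both eigenvalues > 0, so H is positive definite -> x* is a strict local min.

min


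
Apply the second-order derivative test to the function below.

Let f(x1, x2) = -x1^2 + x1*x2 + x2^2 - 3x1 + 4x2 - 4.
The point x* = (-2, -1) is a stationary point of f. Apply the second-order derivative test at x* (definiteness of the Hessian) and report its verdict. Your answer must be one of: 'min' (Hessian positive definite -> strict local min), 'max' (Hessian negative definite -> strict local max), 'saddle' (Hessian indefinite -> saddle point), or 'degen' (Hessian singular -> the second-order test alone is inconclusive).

Compute the Hessian H = grad^2 f:
  H = [[-2, 1], [1, 2]]
Verify stationarity: grad f(x*) = H x* + g = (0, 0).
Eigenvalues of H: -2.2361, 2.2361.
Eigenvalues have mixed signs, so H is indefinite -> x* is a saddle point.

saddle


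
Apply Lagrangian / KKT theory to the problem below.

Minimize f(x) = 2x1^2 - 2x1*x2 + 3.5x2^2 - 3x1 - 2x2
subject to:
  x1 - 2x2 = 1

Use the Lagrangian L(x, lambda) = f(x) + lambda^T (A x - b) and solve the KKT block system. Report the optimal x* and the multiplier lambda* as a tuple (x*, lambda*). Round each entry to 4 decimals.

Form the Lagrangian:
  L(x, lambda) = (1/2) x^T Q x + c^T x + lambda^T (A x - b)
Stationarity (grad_x L = 0): Q x + c + A^T lambda = 0.
Primal feasibility: A x = b.

This gives the KKT block system:
  [ Q   A^T ] [ x     ]   [-c ]
  [ A    0  ] [ lambda ] = [ b ]

Solving the linear system:
  x*      = (1.2667, 0.1333)
  lambda* = (-1.8)
  f(x*)   = -1.1333

x* = (1.2667, 0.1333), lambda* = (-1.8)
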